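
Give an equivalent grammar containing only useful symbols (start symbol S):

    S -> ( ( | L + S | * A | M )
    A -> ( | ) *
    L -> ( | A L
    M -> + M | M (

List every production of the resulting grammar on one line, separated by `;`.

S -> ( ( | L + S | * A; A -> ( | ) *; L -> ( | A L

Generating nonterminals: {A, L, S}.
Reachable from S after that: {A, L, S}.
Removed useless symbols: {M} and every production mentioning them.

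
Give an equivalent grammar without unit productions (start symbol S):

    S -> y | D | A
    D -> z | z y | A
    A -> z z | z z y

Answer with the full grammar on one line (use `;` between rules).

S -> z | z y | y | z z | z z y; D -> z | z y | z z | z z y; A -> z z | z z y

Unit pairs: D ⇒* {A}; S ⇒* {A, D}.
For every A with A ⇒* B via unit rules, add B's non-unit alternatives to A; then delete every rule of the form X → Y.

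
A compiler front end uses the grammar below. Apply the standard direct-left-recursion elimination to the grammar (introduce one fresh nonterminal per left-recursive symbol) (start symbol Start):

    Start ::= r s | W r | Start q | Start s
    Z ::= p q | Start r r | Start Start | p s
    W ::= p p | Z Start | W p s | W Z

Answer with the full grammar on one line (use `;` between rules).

Directly left-recursive nonterminals: Start, W.
For Start: α = {q, s}, β = {r s, W r}. Rewrite as Start → β Start1 and Start1 → α Start1 | ε.
For W: α = {p s, Z}, β = {p p, Z Start}. Rewrite as W → β W1 and W1 → α W1 | ε.

Start ::= r s Start1 | W r Start1; Z ::= p q | Start r r | Start Start | p s; W ::= p p W1 | Z Start W1; Start1 ::= q Start1 | s Start1 | ε; W1 ::= p s W1 | Z W1 | ε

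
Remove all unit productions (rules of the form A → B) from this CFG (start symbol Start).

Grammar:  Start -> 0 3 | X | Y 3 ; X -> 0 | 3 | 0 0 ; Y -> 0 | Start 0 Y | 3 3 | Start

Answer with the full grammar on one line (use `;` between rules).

Start -> 0 3 | Y 3 | 0 | 3 | 0 0; X -> 0 | 3 | 0 0; Y -> 0 3 | Y 3 | 0 | 3 | 0 0 | Start 0 Y | 3 3

Unit pairs: Start ⇒* {X}; Y ⇒* {Start, X}.
Replace each nonterminal's rules with the union of the non-unit rules of every nonterminal it unit-derives.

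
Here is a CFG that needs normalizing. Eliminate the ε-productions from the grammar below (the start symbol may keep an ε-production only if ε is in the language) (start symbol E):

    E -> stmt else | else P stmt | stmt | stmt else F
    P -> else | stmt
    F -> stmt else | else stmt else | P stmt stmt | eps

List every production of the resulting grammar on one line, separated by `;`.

E -> stmt else | else P stmt | stmt | stmt else F; P -> else | stmt; F -> stmt else | else stmt else | P stmt stmt

Nullable set = {F}.
ε ∉ L(G), so no ε-production is kept.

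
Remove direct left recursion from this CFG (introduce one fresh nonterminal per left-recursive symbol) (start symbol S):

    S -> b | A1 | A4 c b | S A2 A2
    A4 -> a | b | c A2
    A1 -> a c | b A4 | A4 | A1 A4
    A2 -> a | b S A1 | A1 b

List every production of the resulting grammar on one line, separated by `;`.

S -> b S' | A1 S' | A4 c b S'; A4 -> a | b | c A2; A1 -> a c A1' | b A4 A1' | A4 A1'; A2 -> a | b S A1 | A1 b; S' -> A2 A2 S' | ε; A1' -> A4 A1' | ε

Directly left-recursive nonterminals: S, A1.
For S: α = {A2 A2}, β = {b, A1, A4 c b}. Rewrite as S → β S' and S' → α S' | ε.
For A1: α = {A4}, β = {a c, b A4, A4}. Rewrite as A1 → β A1' and A1' → α A1' | ε.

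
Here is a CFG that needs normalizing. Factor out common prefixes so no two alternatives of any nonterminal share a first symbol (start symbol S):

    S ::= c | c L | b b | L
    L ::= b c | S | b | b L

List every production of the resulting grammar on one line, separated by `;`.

S has alternatives sharing prefix 'c': factor to S → c S' with S' → ε | L.
L has alternatives sharing prefix 'b': factor to L → b L' with L' → c | ε | L.

S ::= b b | L | c S'; L ::= S | b L'; S' ::= ε | L; L' ::= c | ε | L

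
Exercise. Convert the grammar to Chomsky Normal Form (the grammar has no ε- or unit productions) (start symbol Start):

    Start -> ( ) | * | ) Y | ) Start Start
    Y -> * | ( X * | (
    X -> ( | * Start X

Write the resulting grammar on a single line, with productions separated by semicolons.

Start -> X1 X2 | * | X2 Y | X2 Y1; Y -> * | X1 Y2 | (; X -> ( | X3 Y3; X1 -> (; X2 -> ); X3 -> *; Y1 -> Start Start; Y2 -> X X3; Y3 -> Start X

Introduce a nonterminal for each terminal appearing in a rule of length ≥ 2: X1 → (, X2 → ), X3 → *.
Binarize each right-hand side of length ≥ 3 by chaining fresh nonterminals (Y1, Y2, …): affected rules were Start → X2 Start Start; Y → X1 X X3; X → X3 Start X.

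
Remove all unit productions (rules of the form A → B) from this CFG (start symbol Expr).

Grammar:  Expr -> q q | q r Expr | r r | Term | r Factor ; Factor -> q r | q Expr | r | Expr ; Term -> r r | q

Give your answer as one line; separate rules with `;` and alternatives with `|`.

Expr -> r r | q | q q | q r Expr | r Factor; Factor -> r r | q | q r | q Expr | r | q q | q r Expr | r Factor; Term -> r r | q

Unit pairs: Expr ⇒* {Term}; Factor ⇒* {Expr, Term}.
Replace each nonterminal's rules with the union of the non-unit rules of every nonterminal it unit-derives.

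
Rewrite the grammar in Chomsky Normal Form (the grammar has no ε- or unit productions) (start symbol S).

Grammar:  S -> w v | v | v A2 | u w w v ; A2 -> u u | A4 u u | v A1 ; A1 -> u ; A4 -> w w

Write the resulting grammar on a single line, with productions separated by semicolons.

S -> X1 X2 | v | X2 A2 | X3 Y1; A2 -> X3 X3 | A4 Y3 | X2 A1; A1 -> u; A4 -> X1 X1; X1 -> w; X2 -> v; X3 -> u; Y1 -> X1 Y2; Y2 -> X1 X2; Y3 -> X3 X3

Introduce a nonterminal for each terminal appearing in a rule of length ≥ 2: X1 → w, X2 → v, X3 → u.
Binarize each right-hand side of length ≥ 3 by chaining fresh nonterminals (Y1, Y2, …): affected rules were S → X3 X1 X1 X2; A2 → A4 X3 X3.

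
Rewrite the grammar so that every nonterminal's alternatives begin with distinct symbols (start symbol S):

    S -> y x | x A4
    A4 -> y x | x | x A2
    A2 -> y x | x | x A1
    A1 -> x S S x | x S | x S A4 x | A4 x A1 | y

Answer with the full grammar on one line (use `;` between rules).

A4 has alternatives sharing prefix 'x': factor to A4 → x A4' with A4' → ε | A2.
A2 has alternatives sharing prefix 'x': factor to A2 → x A2' with A2' → ε | A1.
A1 has alternatives sharing prefix 'x S': factor to A1 → x S A1' with A1' → S x | ε | A4 x.

S -> y x | x A4; A4 -> y x | x A4'; A2 -> y x | x A2'; A1 -> A4 x A1 | y | x S A1'; A4' -> epsilon | A2; A2' -> epsilon | A1; A1' -> S x | epsilon | A4 x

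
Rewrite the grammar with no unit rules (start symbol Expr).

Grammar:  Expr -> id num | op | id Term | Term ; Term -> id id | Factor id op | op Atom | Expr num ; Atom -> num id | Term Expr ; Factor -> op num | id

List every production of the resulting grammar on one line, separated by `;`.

Expr -> id id | Factor id op | op Atom | Expr num | id num | op | id Term; Term -> id id | Factor id op | op Atom | Expr num; Atom -> num id | Term Expr; Factor -> op num | id

Unit pairs: Expr ⇒* {Term}.
Replace each nonterminal's rules with the union of the non-unit rules of every nonterminal it unit-derives.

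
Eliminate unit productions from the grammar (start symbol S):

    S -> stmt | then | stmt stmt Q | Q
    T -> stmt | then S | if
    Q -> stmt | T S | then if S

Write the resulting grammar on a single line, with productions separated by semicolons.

Unit pairs: S ⇒* {Q}.
For every A with A ⇒* B via unit rules, add B's non-unit alternatives to A; then delete every rule of the form X → Y.

S -> stmt | then | stmt stmt Q | T S | then if S; T -> stmt | then S | if; Q -> stmt | T S | then if S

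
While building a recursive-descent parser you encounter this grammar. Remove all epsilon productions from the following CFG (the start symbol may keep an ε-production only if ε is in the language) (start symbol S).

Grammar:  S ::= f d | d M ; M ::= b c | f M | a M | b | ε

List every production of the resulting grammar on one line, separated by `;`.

Nullable set = {M}.
ε ∉ L(G), so no ε-production is kept.
Add the nullable-subset variants: S → d M gives d M | d. M → f M gives f M | f. M → a M gives a M | a.

S ::= f d | d M | d; M ::= b c | f M | f | a M | a | b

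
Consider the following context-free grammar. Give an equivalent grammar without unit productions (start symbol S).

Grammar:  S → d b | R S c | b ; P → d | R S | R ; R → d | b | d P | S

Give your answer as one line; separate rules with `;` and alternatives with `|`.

S → d b | R S c | b; P → d b | R S c | b | d | R S | d P; R → d b | R S c | b | d | d P

Unit pairs: P ⇒* {R, S}; R ⇒* {S}.
For every A with A ⇒* B via unit rules, add B's non-unit alternatives to A; then delete every rule of the form X → Y.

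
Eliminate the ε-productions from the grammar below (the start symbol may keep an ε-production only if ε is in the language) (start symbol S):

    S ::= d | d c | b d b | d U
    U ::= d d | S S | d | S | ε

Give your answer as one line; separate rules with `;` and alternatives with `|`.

Nullable set = {U}.
ε ∉ L(G), so no ε-production is kept.

S ::= d | d c | b d b | d U; U ::= d d | S S | d | S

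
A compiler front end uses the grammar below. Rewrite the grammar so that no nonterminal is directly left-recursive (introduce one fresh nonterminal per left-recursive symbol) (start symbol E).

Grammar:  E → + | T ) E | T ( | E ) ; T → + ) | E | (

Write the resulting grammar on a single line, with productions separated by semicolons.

Directly left-recursive nonterminal: E.
For E: α = {)}, β = {+, T ) E, T (}. Rewrite as E → β E' and E' → α E' | ε.

E → + E' | T ) E E' | T ( E'; T → + ) | E | (; E' → ) E' | epsilon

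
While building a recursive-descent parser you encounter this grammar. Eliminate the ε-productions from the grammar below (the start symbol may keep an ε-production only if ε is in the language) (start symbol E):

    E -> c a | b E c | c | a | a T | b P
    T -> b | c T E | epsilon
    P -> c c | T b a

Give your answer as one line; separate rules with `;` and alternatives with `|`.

Nullable nonterminals: {T}.
ε ∉ L(G), so no ε-production is kept.
Add the nullable-subset variants: T → c T E gives c T E | c E. P → T b a gives T b a | b a.

E -> c a | b E c | c | a | a T | b P; T -> b | c T E | c E; P -> c c | T b a | b a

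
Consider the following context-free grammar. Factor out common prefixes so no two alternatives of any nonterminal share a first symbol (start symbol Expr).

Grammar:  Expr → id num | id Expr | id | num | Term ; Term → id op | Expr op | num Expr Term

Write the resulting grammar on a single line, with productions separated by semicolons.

Expr has alternatives sharing prefix 'id': factor to Expr → id Expr1 with Expr1 → num | Expr | ε.

Expr → num | Term | id Expr1; Term → id op | Expr op | num Expr Term; Expr1 → num | Expr | ε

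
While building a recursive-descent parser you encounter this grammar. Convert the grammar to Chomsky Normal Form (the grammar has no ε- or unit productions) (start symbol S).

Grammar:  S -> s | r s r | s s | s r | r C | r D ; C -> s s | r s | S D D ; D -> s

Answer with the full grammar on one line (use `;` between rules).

Introduce a nonterminal for each terminal appearing in a rule of length ≥ 2: X1 → r, X2 → s.
Binarize each right-hand side of length ≥ 3 by chaining fresh nonterminals (Y1, Y2, …): affected rules were S → X1 X2 X1; C → S D D.

S -> s | X1 Y1 | X2 X2 | X2 X1 | X1 C | X1 D; C -> X2 X2 | X1 X2 | S Y2; D -> s; X1 -> r; X2 -> s; Y1 -> X2 X1; Y2 -> D D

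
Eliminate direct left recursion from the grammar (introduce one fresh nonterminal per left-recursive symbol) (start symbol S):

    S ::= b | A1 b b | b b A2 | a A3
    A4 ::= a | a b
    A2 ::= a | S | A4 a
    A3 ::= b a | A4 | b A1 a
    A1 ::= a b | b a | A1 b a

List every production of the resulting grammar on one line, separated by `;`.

S ::= b | A1 b b | b b A2 | a A3; A4 ::= a | a b; A2 ::= a | S | A4 a; A3 ::= b a | A4 | b A1 a; A1 ::= a b A1' | b a A1'; A1' ::= b a A1' | ε

Directly left-recursive nonterminal: A1.
For A1: α = {b a}, β = {a b, b a}. Rewrite as A1 → β A1' and A1' → α A1' | ε.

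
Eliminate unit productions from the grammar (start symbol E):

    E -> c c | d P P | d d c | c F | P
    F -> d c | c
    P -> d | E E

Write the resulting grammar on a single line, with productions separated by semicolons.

Unit pairs: E ⇒* {P}.
For each unit pair (A, B), copy every non-unit production of B to A, then drop all unit productions.

E -> c c | d P P | d d c | c F | d | E E; F -> d c | c; P -> d | E E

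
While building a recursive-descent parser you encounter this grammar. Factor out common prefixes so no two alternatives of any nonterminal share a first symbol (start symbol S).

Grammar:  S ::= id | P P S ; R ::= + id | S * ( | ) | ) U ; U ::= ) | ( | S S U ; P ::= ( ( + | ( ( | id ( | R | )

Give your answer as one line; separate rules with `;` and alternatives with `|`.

R has alternatives sharing prefix ')': factor to R → ) R' with R' → ε | U.
P has alternatives sharing prefix '( (': factor to P → ( ( P' with P' → + | ε.

S ::= id | P P S; R ::= + id | S * ( | ) R'; U ::= ) | ( | S S U; P ::= id ( | R | ) | ( ( P'; R' ::= ε | U; P' ::= + | ε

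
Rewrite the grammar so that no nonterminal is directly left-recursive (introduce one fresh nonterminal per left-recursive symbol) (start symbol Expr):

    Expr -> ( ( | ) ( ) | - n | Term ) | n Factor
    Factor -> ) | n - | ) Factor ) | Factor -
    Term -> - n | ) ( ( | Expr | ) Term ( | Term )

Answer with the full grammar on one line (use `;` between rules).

Directly left-recursive nonterminals: Factor, Term.
For Factor: α = {-}, β = {), n -, ) Factor )}. Rewrite as Factor → β Factor1 and Factor1 → α Factor1 | ε.
For Term: α = {)}, β = {- n, ) ( (, Expr, ) Term (}. Rewrite as Term → β Term1 and Term1 → α Term1 | ε.

Expr -> ( ( | ) ( ) | - n | Term ) | n Factor; Factor -> ) Factor1 | n - Factor1 | ) Factor ) Factor1; Term -> - n Term1 | ) ( ( Term1 | Expr Term1 | ) Term ( Term1; Factor1 -> - Factor1 | ε; Term1 -> ) Term1 | ε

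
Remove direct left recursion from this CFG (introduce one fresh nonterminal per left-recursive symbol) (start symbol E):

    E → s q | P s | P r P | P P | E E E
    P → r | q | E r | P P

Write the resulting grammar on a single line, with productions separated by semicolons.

E → s q E' | P s E' | P r P E' | P P E'; P → r P' | q P' | E r P'; E' → E E E' | ε; P' → P P' | ε

Directly left-recursive nonterminals: E, P.
For E: α = {E E}, β = {s q, P s, P r P, P P}. Rewrite as E → β E' and E' → α E' | ε.
For P: α = {P}, β = {r, q, E r}. Rewrite as P → β P' and P' → α P' | ε.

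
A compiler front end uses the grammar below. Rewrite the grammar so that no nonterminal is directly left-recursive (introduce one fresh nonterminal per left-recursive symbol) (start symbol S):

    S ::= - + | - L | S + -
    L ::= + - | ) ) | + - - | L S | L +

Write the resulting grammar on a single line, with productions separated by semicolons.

S ::= - + S' | - L S'; L ::= + - L' | ) ) L' | + - - L'; S' ::= + - S' | ε; L' ::= S L' | + L' | ε

Left recursion appears on S, L.
For S: α = {+ -}, β = {- +, - L}. Rewrite as S → β S' and S' → α S' | ε.
For L: α = {S, +}, β = {+ -, ) ), + - -}. Rewrite as L → β L' and L' → α L' | ε.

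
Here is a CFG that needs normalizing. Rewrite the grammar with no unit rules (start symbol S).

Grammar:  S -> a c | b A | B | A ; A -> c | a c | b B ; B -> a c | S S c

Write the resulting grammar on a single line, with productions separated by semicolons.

S -> a c | S S c | b A | c | b B; A -> c | a c | b B; B -> a c | S S c

Unit pairs: S ⇒* {A, B}.
Replace each nonterminal's rules with the union of the non-unit rules of every nonterminal it unit-derives.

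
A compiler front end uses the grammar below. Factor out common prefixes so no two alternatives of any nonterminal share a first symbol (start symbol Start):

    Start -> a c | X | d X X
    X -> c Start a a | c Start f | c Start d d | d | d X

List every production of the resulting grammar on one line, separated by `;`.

X has alternatives sharing prefix 'c Start': factor to X → c Start X1 with X1 → a a | f | d d.
X has alternatives sharing prefix 'd': factor to X → d X2 with X2 → ε | X.

Start -> a c | X | d X X; X -> c Start X1 | d X2; X1 -> a a | f | d d; X2 -> epsilon | X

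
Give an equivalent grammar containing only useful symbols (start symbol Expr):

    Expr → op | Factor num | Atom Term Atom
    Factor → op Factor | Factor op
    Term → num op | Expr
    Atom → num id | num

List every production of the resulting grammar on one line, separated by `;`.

Expr → op | Atom Term Atom; Term → num op | Expr; Atom → num id | num

Generating nonterminals: {Atom, Expr, Term}.
Reachable from Expr after that: {Atom, Expr, Term}.
Removed useless symbols: {Factor} and every production mentioning them.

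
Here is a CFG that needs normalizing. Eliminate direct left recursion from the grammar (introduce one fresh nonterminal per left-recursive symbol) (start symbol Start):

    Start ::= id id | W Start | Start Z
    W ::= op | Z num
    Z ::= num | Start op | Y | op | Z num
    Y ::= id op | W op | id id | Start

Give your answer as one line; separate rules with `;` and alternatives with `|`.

Left recursion appears on Start, Z.
For Start: α = {Z}, β = {id id, W Start}. Rewrite as Start → β Start1 and Start1 → α Start1 | ε.
For Z: α = {num}, β = {num, Start op, Y, op}. Rewrite as Z → β Z1 and Z1 → α Z1 | ε.

Start ::= id id Start1 | W Start Start1; W ::= op | Z num; Z ::= num Z1 | Start op Z1 | Y Z1 | op Z1; Y ::= id op | W op | id id | Start; Start1 ::= Z Start1 | ε; Z1 ::= num Z1 | ε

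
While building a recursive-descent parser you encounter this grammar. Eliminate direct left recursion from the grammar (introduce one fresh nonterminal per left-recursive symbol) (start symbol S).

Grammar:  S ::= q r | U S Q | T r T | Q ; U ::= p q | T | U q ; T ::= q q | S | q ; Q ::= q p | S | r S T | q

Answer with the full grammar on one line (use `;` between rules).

S ::= q r | U S Q | T r T | Q; U ::= p q U' | T U'; T ::= q q | S | q; Q ::= q p | S | r S T | q; U' ::= q U' | ε

Left recursion appears on U.
For U: α = {q}, β = {p q, T}. Rewrite as U → β U' and U' → α U' | ε.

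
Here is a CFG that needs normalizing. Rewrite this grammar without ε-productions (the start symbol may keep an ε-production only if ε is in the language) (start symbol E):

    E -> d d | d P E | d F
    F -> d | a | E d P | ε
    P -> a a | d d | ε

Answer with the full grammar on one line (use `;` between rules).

E -> d d | d P E | d E | d F | d; F -> d | a | E d P | E d; P -> a a | d d

Nullable nonterminals: {F, P}.
ε ∉ L(G), so no ε-production is kept.
Expand every rule over subsets of its nullable positions: E → d P E gives d P E | d E. E → d F gives d F | d. F → E d P gives E d P | E d.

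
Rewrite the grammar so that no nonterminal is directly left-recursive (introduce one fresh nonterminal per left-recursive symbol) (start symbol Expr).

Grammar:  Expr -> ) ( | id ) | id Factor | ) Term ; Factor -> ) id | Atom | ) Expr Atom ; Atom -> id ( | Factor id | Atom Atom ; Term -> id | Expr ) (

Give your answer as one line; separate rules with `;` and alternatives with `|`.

Expr -> ) ( | id ) | id Factor | ) Term; Factor -> ) id | Atom | ) Expr Atom; Atom -> id ( Atom1 | Factor id Atom1; Term -> id | Expr ) (; Atom1 -> Atom Atom1 | ε

Directly left-recursive nonterminal: Atom.
For Atom: α = {Atom}, β = {id (, Factor id}. Rewrite as Atom → β Atom1 and Atom1 → α Atom1 | ε.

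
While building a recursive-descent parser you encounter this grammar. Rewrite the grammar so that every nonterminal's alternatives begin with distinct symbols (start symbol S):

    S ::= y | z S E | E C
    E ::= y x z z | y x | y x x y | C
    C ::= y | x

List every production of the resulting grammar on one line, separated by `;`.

S ::= y | z S E | E C; E ::= C | y x E'; C ::= y | x; E' ::= z z | epsilon | x y

E has alternatives sharing prefix 'y x': factor to E → y x E' with E' → z z | ε | x y.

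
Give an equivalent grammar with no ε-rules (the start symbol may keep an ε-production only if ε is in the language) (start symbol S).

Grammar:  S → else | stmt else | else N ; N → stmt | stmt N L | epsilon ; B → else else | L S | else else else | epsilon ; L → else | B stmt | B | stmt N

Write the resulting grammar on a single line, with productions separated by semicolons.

S → else | stmt else | else N; N → stmt | stmt N L | stmt N | stmt L; B → else else | L S | S | else else else; L → else | B stmt | stmt | B | stmt N

Nullable set = {B, L, N}.
ε ∉ L(G), so no ε-production is kept.
For each production, add variants omitting each subset of nullable occurrences: N → stmt N L gives stmt N L | stmt N | stmt L. B → L S gives L S | S. L → B stmt gives B stmt | stmt.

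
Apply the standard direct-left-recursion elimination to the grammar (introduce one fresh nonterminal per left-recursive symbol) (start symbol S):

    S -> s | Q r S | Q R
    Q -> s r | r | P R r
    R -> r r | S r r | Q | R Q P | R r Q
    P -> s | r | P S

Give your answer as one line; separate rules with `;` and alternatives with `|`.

Directly left-recursive nonterminals: R, P.
For R: α = {Q P, r Q}, β = {r r, S r r, Q}. Rewrite as R → β R' and R' → α R' | ε.
For P: α = {S}, β = {s, r}. Rewrite as P → β P' and P' → α P' | ε.

S -> s | Q r S | Q R; Q -> s r | r | P R r; R -> r r R' | S r r R' | Q R'; P -> s P' | r P'; R' -> Q P R' | r Q R' | ε; P' -> S P' | ε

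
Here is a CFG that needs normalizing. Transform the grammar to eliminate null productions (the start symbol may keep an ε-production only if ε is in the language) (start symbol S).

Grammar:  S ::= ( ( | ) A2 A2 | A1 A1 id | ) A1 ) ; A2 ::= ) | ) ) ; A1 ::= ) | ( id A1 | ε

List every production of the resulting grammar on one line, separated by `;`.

The nullable symbols are {A1}.
ε ∉ L(G), so no ε-production is kept.
Add the nullable-subset variants: S → A1 A1 id gives A1 A1 id | A1 id | id. S → ) A1 ) gives ) A1 ) | ) ). A1 → ( id A1 gives ( id A1 | ( id.

S ::= ( ( | ) A2 A2 | A1 A1 id | A1 id | id | ) A1 ) | ) ); A2 ::= ) | ) ); A1 ::= ) | ( id A1 | ( id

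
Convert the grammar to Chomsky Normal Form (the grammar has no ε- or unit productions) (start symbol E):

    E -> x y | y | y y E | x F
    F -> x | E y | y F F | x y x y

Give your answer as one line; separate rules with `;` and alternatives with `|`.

E -> X1 X2 | y | X2 Y1 | X1 F; F -> x | E X2 | X2 Y2 | X1 Y3; X1 -> x; X2 -> y; Y1 -> X2 E; Y2 -> F F; Y3 -> X2 Y4; Y4 -> X1 X2

Introduce a nonterminal for each terminal appearing in a rule of length ≥ 2: X1 → x, X2 → y.
Binarize each right-hand side of length ≥ 3 by chaining fresh nonterminals (Y1, Y2, …): affected rules were E → X2 X2 E; F → X2 F F; F → X1 X2 X1 X2.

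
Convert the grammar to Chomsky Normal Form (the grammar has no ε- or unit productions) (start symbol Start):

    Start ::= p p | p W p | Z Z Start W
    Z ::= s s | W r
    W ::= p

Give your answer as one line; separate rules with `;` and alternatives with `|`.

Introduce a nonterminal for each terminal appearing in a rule of length ≥ 2: X1 → p, X2 → s, X3 → r.
Binarize each right-hand side of length ≥ 3 by chaining fresh nonterminals (Y1, Y2, …): affected rules were Start → X1 W X1; Start → Z Z Start W.

Start ::= X1 X1 | X1 Y1 | Z Y2; Z ::= X2 X2 | W X3; W ::= p; X1 ::= p; X2 ::= s; X3 ::= r; Y1 ::= W X1; Y2 ::= Z Y3; Y3 ::= Start W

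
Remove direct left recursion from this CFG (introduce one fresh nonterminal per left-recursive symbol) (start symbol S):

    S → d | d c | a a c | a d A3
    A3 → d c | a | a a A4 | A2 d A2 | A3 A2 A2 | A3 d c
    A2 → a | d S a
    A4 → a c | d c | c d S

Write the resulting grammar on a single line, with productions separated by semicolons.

S → d | d c | a a c | a d A3; A3 → d c A3' | a A3' | a a A4 A3' | A2 d A2 A3'; A2 → a | d S a; A4 → a c | d c | c d S; A3' → A2 A2 A3' | d c A3' | epsilon

Directly left-recursive nonterminal: A3.
For A3: α = {A2 A2, d c}, β = {d c, a, a a A4, A2 d A2}. Rewrite as A3 → β A3' and A3' → α A3' | ε.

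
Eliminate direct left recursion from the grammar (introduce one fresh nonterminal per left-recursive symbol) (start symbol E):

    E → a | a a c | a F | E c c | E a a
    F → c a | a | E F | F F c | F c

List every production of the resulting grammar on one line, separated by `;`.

E, F are directly left-recursive.
For E: α = {c c, a a}, β = {a, a a c, a F}. Rewrite as E → β E' and E' → α E' | ε.
For F: α = {F c, c}, β = {c a, a, E F}. Rewrite as F → β F' and F' → α F' | ε.

E → a E' | a a c E' | a F E'; F → c a F' | a F' | E F F'; E' → c c E' | a a E' | eps; F' → F c F' | c F' | eps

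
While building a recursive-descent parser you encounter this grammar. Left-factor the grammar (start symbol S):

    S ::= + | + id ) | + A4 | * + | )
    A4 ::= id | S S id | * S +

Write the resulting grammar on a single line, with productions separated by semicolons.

S has alternatives sharing prefix '+': factor to S → + S' with S' → ε | id ) | A4.

S ::= * + | ) | + S'; A4 ::= id | S S id | * S +; S' ::= eps | id ) | A4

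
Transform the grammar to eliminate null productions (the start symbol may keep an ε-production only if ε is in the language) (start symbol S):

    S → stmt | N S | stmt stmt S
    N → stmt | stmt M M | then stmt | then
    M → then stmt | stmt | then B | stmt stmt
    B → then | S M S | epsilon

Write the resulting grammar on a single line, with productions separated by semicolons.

Nullable set = {B}.
ε ∉ L(G), so no ε-production is kept.
Add the nullable-subset variants: M → then B gives then B | then.

S → stmt | N S | stmt stmt S; N → stmt | stmt M M | then stmt | then; M → then stmt | stmt | then B | then | stmt stmt; B → then | S M S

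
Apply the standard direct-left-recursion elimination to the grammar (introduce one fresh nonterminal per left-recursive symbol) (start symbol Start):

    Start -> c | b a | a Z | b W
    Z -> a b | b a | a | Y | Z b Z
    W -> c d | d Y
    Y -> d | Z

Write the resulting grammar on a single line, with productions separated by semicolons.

Start -> c | b a | a Z | b W; Z -> a b Z1 | b a Z1 | a Z1 | Y Z1; W -> c d | d Y; Y -> d | Z; Z1 -> b Z Z1 | ε

Z is directly left-recursive.
For Z: α = {b Z}, β = {a b, b a, a, Y}. Rewrite as Z → β Z1 and Z1 → α Z1 | ε.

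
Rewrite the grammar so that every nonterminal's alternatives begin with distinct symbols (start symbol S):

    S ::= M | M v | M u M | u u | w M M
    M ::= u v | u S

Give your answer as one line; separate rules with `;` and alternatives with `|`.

S has alternatives sharing prefix 'M': factor to S → M S' with S' → ε | v | u M.
M has alternatives sharing prefix 'u': factor to M → u M' with M' → v | S.

S ::= u u | w M M | M S'; M ::= u M'; S' ::= ε | v | u M; M' ::= v | S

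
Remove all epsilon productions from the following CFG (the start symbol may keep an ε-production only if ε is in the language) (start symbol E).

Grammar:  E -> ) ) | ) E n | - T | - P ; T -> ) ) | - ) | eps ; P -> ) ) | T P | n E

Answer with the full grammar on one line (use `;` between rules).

E -> ) ) | ) E n | - T | - | - P; T -> ) ) | - ); P -> ) ) | T P | n E

The nullable symbols are {T}.
ε ∉ L(G), so no ε-production is kept.
Expand every rule over subsets of its nullable positions: E → - T gives - T | -.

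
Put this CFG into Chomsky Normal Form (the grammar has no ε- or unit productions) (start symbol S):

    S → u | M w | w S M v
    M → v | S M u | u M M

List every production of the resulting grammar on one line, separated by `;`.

S → u | M X1 | X1 Y1; M → v | S Y3 | X3 Y4; X1 → w; X2 → v; X3 → u; Y1 → S Y2; Y2 → M X2; Y3 → M X3; Y4 → M M

Introduce a nonterminal for each terminal appearing in a rule of length ≥ 2: X1 → w, X2 → v, X3 → u.
Binarize each right-hand side of length ≥ 3 by chaining fresh nonterminals (Y1, Y2, …): affected rules were S → X1 S M X2; M → S M X3; M → X3 M M.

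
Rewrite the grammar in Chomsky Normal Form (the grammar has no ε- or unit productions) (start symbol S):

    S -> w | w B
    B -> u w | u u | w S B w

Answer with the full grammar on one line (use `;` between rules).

S -> w | X1 B; B -> X2 X1 | X2 X2 | X1 Y1; X1 -> w; X2 -> u; Y1 -> S Y2; Y2 -> B X1

Introduce a nonterminal for each terminal appearing in a rule of length ≥ 2: X1 → w, X2 → u.
Binarize each right-hand side of length ≥ 3 by chaining fresh nonterminals (Y1, Y2, …): affected rules were B → X1 S B X1.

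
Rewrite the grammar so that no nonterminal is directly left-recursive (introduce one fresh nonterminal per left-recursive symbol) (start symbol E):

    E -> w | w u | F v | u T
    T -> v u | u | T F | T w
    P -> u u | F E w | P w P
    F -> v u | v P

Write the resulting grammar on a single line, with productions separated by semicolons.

E -> w | w u | F v | u T; T -> v u T' | u T'; P -> u u P' | F E w P'; F -> v u | v P; T' -> F T' | w T' | ε; P' -> w P P' | ε

Left recursion appears on T, P.
For T: α = {F, w}, β = {v u, u}. Rewrite as T → β T' and T' → α T' | ε.
For P: α = {w P}, β = {u u, F E w}. Rewrite as P → β P' and P' → α P' | ε.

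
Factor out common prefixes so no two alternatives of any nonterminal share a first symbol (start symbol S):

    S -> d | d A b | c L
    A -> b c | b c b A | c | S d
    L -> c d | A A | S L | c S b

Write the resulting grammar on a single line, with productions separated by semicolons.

S -> c L | d S'; A -> c | S d | b c A'; L -> A A | S L | c L'; S' -> ε | A b; A' -> ε | b A; L' -> d | S b

S has alternatives sharing prefix 'd': factor to S → d S' with S' → ε | A b.
A has alternatives sharing prefix 'b c': factor to A → b c A' with A' → ε | b A.
L has alternatives sharing prefix 'c': factor to L → c L' with L' → d | S b.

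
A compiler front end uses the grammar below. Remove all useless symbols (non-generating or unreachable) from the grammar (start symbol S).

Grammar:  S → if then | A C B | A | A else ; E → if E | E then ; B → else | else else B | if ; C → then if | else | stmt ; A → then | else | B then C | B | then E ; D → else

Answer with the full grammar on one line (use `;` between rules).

Generating nonterminals: {A, B, C, D, S}.
Reachable from S after that: {A, B, C, S}.
Removed useless symbols: {D, E} and every production mentioning them.

S → if then | A C B | A | A else; B → else | else else B | if; C → then if | else | stmt; A → then | else | B then C | B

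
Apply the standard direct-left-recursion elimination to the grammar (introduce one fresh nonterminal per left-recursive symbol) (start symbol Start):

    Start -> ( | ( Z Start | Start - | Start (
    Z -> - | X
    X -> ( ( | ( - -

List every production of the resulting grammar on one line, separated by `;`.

Start -> ( Start1 | ( Z Start Start1; Z -> - | X; X -> ( ( | ( - -; Start1 -> - Start1 | ( Start1 | ε

Start is directly left-recursive.
For Start: α = {-, (}, β = {(, ( Z Start}. Rewrite as Start → β Start1 and Start1 → α Start1 | ε.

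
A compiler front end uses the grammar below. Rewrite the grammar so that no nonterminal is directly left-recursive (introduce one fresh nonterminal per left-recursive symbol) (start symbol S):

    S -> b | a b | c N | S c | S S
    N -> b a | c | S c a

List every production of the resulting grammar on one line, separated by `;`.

S -> b S' | a b S' | c N S'; N -> b a | c | S c a; S' -> c S' | S S' | ε

S is directly left-recursive.
For S: α = {c, S}, β = {b, a b, c N}. Rewrite as S → β S' and S' → α S' | ε.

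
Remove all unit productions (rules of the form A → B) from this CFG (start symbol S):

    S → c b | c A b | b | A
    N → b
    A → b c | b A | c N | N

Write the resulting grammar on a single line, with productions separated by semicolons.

Unit pairs: A ⇒* {N}; S ⇒* {A, N}.
For each unit pair (A, B), copy every non-unit production of B to A, then drop all unit productions.

S → c b | c A b | b | b c | b A | c N; N → b; A → b | b c | b A | c N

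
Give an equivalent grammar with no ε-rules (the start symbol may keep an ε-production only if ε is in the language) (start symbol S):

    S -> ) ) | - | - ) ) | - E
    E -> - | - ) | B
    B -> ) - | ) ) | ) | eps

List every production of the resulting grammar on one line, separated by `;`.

Nullable set = {B, E}.
ε ∉ L(G), so no ε-production is kept.

S -> ) ) | - | - ) ) | - E; E -> - | - ) | B; B -> ) - | ) ) | )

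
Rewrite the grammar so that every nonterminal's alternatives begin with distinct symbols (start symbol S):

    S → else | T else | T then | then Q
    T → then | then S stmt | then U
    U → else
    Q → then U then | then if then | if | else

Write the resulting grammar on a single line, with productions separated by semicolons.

S has alternatives sharing prefix 'T': factor to S → T S' with S' → else | then.
T has alternatives sharing prefix 'then': factor to T → then T' with T' → ε | S stmt | U.
Q has alternatives sharing prefix 'then': factor to Q → then Q' with Q' → U then | if then.

S → else | then Q | T S'; T → then T'; U → else; Q → if | else | then Q'; S' → else | then; T' → ε | S stmt | U; Q' → U then | if then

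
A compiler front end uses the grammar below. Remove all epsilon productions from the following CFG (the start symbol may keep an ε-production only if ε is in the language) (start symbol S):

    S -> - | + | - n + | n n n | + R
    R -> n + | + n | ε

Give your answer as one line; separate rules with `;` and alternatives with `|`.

S -> - | + | - n + | n n n | + R; R -> n + | + n

The nullable symbols are {R}.
ε ∉ L(G), so no ε-production is kept.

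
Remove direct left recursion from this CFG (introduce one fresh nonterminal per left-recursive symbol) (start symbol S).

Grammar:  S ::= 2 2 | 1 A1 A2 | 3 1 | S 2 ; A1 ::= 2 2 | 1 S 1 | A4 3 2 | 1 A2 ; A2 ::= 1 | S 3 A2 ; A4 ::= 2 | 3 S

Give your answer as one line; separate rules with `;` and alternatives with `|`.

S ::= 2 2 S' | 1 A1 A2 S' | 3 1 S'; A1 ::= 2 2 | 1 S 1 | A4 3 2 | 1 A2; A2 ::= 1 | S 3 A2; A4 ::= 2 | 3 S; S' ::= 2 S' | ε

Directly left-recursive nonterminal: S.
For S: α = {2}, β = {2 2, 1 A1 A2, 3 1}. Rewrite as S → β S' and S' → α S' | ε.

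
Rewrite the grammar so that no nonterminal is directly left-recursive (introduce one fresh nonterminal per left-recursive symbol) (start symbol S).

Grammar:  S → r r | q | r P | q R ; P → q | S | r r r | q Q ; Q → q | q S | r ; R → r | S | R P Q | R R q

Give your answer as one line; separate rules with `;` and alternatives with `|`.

S → r r | q | r P | q R; P → q | S | r r r | q Q; Q → q | q S | r; R → r R' | S R'; R' → P Q R' | R q R' | epsilon

Left recursion appears on R.
For R: α = {P Q, R q}, β = {r, S}. Rewrite as R → β R' and R' → α R' | ε.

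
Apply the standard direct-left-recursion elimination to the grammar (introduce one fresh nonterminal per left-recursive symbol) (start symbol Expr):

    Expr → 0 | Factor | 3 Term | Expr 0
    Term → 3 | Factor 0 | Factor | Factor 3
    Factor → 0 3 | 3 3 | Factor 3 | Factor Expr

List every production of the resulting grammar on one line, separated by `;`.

Expr → 0 Expr1 | Factor Expr1 | 3 Term Expr1; Term → 3 | Factor 0 | Factor | Factor 3; Factor → 0 3 Factor1 | 3 3 Factor1; Expr1 → 0 Expr1 | ε; Factor1 → 3 Factor1 | Expr Factor1 | ε

Directly left-recursive nonterminals: Expr, Factor.
For Expr: α = {0}, β = {0, Factor, 3 Term}. Rewrite as Expr → β Expr1 and Expr1 → α Expr1 | ε.
For Factor: α = {3, Expr}, β = {0 3, 3 3}. Rewrite as Factor → β Factor1 and Factor1 → α Factor1 | ε.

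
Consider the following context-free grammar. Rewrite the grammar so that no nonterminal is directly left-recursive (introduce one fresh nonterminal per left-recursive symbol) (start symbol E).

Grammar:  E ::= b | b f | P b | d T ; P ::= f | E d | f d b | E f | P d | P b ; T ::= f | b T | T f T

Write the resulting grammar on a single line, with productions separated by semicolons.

Left recursion appears on P, T.
For P: α = {d, b}, β = {f, E d, f d b, E f}. Rewrite as P → β P' and P' → α P' | ε.
For T: α = {f T}, β = {f, b T}. Rewrite as T → β T' and T' → α T' | ε.

E ::= b | b f | P b | d T; P ::= f P' | E d P' | f d b P' | E f P'; T ::= f T' | b T T'; P' ::= d P' | b P' | ε; T' ::= f T T' | ε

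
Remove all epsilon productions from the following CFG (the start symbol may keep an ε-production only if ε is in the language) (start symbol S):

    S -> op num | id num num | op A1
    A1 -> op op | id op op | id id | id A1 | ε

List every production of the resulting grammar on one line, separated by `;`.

The nullable symbols are {A1}.
ε ∉ L(G), so no ε-production is kept.
Expand every rule over subsets of its nullable positions: S → op A1 gives op A1 | op. A1 → id A1 gives id A1 | id.

S -> op num | id num num | op A1 | op; A1 -> op op | id op op | id id | id A1 | id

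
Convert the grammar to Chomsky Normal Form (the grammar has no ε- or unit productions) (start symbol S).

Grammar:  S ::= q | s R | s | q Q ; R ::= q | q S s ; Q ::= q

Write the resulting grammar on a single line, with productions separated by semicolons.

S ::= q | X1 R | s | X2 Q; R ::= q | X2 Y1; Q ::= q; X1 ::= s; X2 ::= q; Y1 ::= S X1

Introduce a nonterminal for each terminal appearing in a rule of length ≥ 2: X1 → s, X2 → q.
Binarize each right-hand side of length ≥ 3 by chaining fresh nonterminals (Y1, Y2, …): affected rules were R → X2 S X1.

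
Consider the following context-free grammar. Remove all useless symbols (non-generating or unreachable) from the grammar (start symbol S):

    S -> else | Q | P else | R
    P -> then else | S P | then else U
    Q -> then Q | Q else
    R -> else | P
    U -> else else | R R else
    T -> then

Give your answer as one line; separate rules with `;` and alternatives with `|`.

Generating nonterminals: {P, R, S, T, U}.
Reachable from S after that: {P, R, S, U}.
Removed useless symbols: {Q, T} and every production mentioning them.

S -> else | P else | R; P -> then else | S P | then else U; R -> else | P; U -> else else | R R else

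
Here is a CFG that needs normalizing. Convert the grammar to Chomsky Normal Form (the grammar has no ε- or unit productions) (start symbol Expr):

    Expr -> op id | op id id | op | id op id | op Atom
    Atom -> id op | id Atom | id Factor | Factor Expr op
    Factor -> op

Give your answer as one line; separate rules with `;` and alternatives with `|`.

Expr -> X1 X2 | X1 Y1 | op | X2 Y2 | X1 Atom; Atom -> X2 X1 | X2 Atom | X2 Factor | Factor Y3; Factor -> op; X1 -> op; X2 -> id; Y1 -> X2 X2; Y2 -> X1 X2; Y3 -> Expr X1

Introduce a nonterminal for each terminal appearing in a rule of length ≥ 2: X1 → op, X2 → id.
Binarize each right-hand side of length ≥ 3 by chaining fresh nonterminals (Y1, Y2, …): affected rules were Expr → X1 X2 X2; Expr → X2 X1 X2; Atom → Factor Expr X1.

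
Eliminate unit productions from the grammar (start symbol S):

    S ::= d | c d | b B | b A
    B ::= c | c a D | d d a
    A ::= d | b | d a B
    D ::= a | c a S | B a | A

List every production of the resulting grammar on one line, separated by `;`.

Unit pairs: D ⇒* {A}.
For every A with A ⇒* B via unit rules, add B's non-unit alternatives to A; then delete every rule of the form X → Y.

S ::= d | c d | b B | b A; B ::= c | c a D | d d a; A ::= d | b | d a B; D ::= a | c a S | B a | d | b | d a B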